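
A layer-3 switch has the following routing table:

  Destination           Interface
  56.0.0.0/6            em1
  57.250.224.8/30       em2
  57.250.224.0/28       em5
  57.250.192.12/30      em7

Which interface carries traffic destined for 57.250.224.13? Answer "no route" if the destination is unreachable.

Routes whose prefix contains 57.250.224.13:
  56.0.0.0/6 (56.0.0.0 - 59.255.255.255) -> em1
  57.250.224.0/28 (57.250.224.0 - 57.250.224.15) -> em5
More-specific entries that do NOT match:
  57.250.224.8/30 (57.250.224.8 - 57.250.224.11) does not contain 57.250.224.13
  57.250.192.12/30 (57.250.192.12 - 57.250.192.15) does not contain 57.250.224.13
Longest matching prefix is /28 -> interface em5.

em5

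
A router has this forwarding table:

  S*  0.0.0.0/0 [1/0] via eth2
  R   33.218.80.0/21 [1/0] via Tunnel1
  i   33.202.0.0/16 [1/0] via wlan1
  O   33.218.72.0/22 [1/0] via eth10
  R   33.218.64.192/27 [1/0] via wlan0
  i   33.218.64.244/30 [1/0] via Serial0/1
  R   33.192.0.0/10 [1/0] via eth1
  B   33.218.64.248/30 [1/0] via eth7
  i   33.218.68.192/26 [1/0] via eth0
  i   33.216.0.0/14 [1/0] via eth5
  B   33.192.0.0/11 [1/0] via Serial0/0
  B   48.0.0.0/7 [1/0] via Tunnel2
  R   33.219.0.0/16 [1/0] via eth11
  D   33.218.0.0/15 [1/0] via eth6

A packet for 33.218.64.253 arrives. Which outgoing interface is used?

Routes whose prefix contains 33.218.64.253:
  0.0.0.0/0 (default, matches everything) -> eth2
  33.192.0.0/10 (33.192.0.0 - 33.255.255.255) -> eth1
  33.192.0.0/11 (33.192.0.0 - 33.223.255.255) -> Serial0/0
  33.216.0.0/14 (33.216.0.0 - 33.219.255.255) -> eth5
  33.218.0.0/15 (33.218.0.0 - 33.219.255.255) -> eth6
More-specific entries that do NOT match:
  33.218.64.244/30 (33.218.64.244 - 33.218.64.247) does not contain 33.218.64.253
  33.218.64.248/30 (33.218.64.248 - 33.218.64.251) does not contain 33.218.64.253
  33.218.64.192/27 (33.218.64.192 - 33.218.64.223) does not contain 33.218.64.253
  33.218.68.192/26 (33.218.68.192 - 33.218.68.255) does not contain 33.218.64.253
  33.218.72.0/22 (33.218.72.0 - 33.218.75.255) does not contain 33.218.64.253
  33.218.80.0/21 (33.218.80.0 - 33.218.87.255) does not contain 33.218.64.253
  33.202.0.0/16 (33.202.0.0 - 33.202.255.255) does not contain 33.218.64.253
  33.219.0.0/16 (33.219.0.0 - 33.219.255.255) does not contain 33.218.64.253
Longest matching prefix is /15 -> interface eth6.

eth6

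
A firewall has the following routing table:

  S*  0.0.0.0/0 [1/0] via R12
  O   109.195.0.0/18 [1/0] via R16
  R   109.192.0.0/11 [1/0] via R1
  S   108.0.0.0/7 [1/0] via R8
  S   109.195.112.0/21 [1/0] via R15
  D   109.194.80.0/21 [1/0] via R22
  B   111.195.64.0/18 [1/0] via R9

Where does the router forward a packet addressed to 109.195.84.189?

R1

Routes whose prefix contains 109.195.84.189:
  0.0.0.0/0 (default, matches everything) -> R12
  108.0.0.0/7 (108.0.0.0 - 109.255.255.255) -> R8
  109.192.0.0/11 (109.192.0.0 - 109.223.255.255) -> R1
More-specific entries that do NOT match:
  109.195.112.0/21 (109.195.112.0 - 109.195.119.255) does not contain 109.195.84.189
  109.194.80.0/21 (109.194.80.0 - 109.194.87.255) does not contain 109.195.84.189
  109.195.0.0/18 (109.195.0.0 - 109.195.63.255) does not contain 109.195.84.189
  111.195.64.0/18 (111.195.64.0 - 111.195.127.255) does not contain 109.195.84.189
Longest matching prefix is /11 -> next hop R1.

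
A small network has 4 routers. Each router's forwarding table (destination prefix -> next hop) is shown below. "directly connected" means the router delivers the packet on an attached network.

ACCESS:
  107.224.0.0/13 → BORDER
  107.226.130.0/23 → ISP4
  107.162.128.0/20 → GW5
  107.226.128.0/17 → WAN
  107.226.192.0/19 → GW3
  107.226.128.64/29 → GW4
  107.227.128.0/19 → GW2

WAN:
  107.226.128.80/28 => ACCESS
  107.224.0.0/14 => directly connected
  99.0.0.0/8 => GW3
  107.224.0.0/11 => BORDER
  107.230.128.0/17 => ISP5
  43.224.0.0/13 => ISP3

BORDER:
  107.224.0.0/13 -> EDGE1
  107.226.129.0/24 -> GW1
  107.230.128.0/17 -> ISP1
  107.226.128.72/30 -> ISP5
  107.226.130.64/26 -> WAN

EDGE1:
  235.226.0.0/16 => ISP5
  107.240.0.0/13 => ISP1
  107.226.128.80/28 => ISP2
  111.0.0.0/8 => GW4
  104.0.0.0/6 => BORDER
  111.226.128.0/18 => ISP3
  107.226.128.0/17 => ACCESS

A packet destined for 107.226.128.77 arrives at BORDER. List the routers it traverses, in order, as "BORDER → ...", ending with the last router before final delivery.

BORDER → EDGE1 → ACCESS → WAN

At BORDER: longest match for 107.226.128.77 is 107.224.0.0/13 -> EDGE1
At EDGE1: longest match for 107.226.128.77 is 107.226.128.0/17 -> ACCESS
At ACCESS: longest match for 107.226.128.77 is 107.226.128.0/17 -> WAN
At WAN: longest match for 107.226.128.77 is 107.224.0.0/14 -> directly connected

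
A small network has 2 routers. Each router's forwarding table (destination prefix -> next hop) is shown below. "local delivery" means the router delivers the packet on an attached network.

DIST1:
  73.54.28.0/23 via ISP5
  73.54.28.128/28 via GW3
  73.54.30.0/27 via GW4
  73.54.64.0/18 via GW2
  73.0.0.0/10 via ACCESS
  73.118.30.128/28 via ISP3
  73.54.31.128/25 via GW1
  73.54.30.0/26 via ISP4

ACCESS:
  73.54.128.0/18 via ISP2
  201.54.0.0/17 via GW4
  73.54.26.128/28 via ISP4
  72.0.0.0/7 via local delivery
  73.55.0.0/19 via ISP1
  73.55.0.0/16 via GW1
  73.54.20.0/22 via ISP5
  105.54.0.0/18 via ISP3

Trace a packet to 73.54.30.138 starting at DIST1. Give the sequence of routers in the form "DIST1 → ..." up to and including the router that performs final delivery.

DIST1 → ACCESS

At DIST1: longest match for 73.54.30.138 is 73.0.0.0/10 -> ACCESS
At ACCESS: longest match for 73.54.30.138 is 72.0.0.0/7 -> local delivery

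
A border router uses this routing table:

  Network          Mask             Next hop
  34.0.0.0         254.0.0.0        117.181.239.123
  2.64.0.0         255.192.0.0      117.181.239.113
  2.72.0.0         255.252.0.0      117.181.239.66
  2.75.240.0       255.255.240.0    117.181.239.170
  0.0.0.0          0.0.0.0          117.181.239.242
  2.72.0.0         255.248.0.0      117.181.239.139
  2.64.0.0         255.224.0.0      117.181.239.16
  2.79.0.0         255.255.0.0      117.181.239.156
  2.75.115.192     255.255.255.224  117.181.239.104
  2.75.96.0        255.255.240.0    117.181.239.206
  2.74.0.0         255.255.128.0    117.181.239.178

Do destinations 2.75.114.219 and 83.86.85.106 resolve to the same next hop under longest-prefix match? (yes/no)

no

2.75.114.219: longest match 2.72.0.0/14 -> 117.181.239.66
83.86.85.106: longest match 0.0.0.0/0 -> 117.181.239.242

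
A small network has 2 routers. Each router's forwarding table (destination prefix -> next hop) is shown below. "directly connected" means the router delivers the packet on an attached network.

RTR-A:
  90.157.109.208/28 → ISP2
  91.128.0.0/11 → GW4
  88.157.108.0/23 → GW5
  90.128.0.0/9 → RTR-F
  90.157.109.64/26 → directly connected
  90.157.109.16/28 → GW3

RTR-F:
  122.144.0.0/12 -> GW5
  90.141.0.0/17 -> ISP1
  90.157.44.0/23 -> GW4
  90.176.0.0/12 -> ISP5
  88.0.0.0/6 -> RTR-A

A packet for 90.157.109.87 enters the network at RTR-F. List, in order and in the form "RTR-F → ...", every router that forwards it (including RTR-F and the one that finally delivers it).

At RTR-F: longest match for 90.157.109.87 is 88.0.0.0/6 -> RTR-A
At RTR-A: longest match for 90.157.109.87 is 90.157.109.64/26 -> directly connected

RTR-F → RTR-A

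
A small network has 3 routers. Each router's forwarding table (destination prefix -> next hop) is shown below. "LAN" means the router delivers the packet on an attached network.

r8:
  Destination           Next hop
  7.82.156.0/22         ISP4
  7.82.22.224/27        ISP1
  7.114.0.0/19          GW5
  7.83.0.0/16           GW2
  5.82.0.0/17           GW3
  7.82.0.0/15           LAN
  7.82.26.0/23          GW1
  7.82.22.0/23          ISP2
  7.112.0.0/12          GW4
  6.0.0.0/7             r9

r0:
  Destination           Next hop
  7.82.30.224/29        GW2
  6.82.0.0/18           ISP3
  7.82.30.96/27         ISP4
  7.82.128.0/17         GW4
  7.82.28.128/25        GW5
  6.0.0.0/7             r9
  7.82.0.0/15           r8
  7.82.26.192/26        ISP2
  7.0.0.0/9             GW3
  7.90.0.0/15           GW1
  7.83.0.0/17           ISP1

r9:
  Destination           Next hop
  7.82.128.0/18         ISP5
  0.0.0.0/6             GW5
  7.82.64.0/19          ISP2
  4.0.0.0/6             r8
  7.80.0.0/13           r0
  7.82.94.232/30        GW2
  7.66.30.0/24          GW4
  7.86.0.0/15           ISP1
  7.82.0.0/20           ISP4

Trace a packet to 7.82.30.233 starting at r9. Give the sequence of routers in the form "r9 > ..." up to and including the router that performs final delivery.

r9 > r0 > r8

At r9: longest match for 7.82.30.233 is 7.80.0.0/13 -> r0
At r0: longest match for 7.82.30.233 is 7.82.0.0/15 -> r8
At r8: longest match for 7.82.30.233 is 7.82.0.0/15 -> LAN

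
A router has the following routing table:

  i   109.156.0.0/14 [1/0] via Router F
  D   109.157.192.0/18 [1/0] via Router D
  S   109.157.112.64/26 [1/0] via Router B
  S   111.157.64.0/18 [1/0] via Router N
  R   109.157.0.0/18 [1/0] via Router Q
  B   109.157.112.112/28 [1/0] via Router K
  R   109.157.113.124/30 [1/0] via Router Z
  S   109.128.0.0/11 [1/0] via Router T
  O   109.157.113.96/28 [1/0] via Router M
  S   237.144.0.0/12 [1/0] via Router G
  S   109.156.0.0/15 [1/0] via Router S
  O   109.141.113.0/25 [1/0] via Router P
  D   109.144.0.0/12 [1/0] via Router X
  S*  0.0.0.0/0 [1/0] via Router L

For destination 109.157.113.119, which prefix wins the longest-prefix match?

109.156.0.0/15

Entries matching 109.157.113.119:
  0.0.0.0/0 (default, matches everything)
  109.128.0.0/11 (109.128.0.0 - 109.159.255.255)
  109.144.0.0/12 (109.144.0.0 - 109.159.255.255)
  109.156.0.0/14 (109.156.0.0 - 109.159.255.255)
  109.156.0.0/15 (109.156.0.0 - 109.157.255.255)
Most specific is 109.156.0.0/15.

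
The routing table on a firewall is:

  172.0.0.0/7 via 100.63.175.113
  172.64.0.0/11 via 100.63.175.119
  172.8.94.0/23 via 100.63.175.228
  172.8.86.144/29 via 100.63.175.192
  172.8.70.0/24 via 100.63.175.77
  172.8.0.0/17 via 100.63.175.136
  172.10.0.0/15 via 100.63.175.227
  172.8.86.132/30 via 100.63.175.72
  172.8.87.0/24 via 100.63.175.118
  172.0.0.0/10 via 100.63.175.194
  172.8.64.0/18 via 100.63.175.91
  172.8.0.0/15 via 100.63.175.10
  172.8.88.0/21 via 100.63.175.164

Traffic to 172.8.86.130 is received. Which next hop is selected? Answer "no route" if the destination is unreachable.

100.63.175.91

Routes whose prefix contains 172.8.86.130:
  172.0.0.0/7 (172.0.0.0 - 173.255.255.255) -> 100.63.175.113
  172.0.0.0/10 (172.0.0.0 - 172.63.255.255) -> 100.63.175.194
  172.8.0.0/15 (172.8.0.0 - 172.9.255.255) -> 100.63.175.10
  172.8.0.0/17 (172.8.0.0 - 172.8.127.255) -> 100.63.175.136
  172.8.64.0/18 (172.8.64.0 - 172.8.127.255) -> 100.63.175.91
More-specific entries that do NOT match:
  172.8.86.132/30 (172.8.86.132 - 172.8.86.135) does not contain 172.8.86.130
  172.8.86.144/29 (172.8.86.144 - 172.8.86.151) does not contain 172.8.86.130
  172.8.70.0/24 (172.8.70.0 - 172.8.70.255) does not contain 172.8.86.130
  172.8.87.0/24 (172.8.87.0 - 172.8.87.255) does not contain 172.8.86.130
  172.8.94.0/23 (172.8.94.0 - 172.8.95.255) does not contain 172.8.86.130
  172.8.88.0/21 (172.8.88.0 - 172.8.95.255) does not contain 172.8.86.130
Longest matching prefix is /18 -> next hop 100.63.175.91.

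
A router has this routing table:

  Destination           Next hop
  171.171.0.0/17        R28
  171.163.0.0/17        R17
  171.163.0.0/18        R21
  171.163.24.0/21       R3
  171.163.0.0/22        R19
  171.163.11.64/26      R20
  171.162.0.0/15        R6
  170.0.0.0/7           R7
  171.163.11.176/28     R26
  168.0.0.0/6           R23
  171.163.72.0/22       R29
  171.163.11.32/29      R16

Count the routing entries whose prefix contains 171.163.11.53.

5

Prefixes containing 171.163.11.53:
  168.0.0.0/6 (168.0.0.0 - 171.255.255.255)
  170.0.0.0/7 (170.0.0.0 - 171.255.255.255)
  171.162.0.0/15 (171.162.0.0 - 171.163.255.255)
  171.163.0.0/17 (171.163.0.0 - 171.163.127.255)
  171.163.0.0/18 (171.163.0.0 - 171.163.63.255)
Total matching entries: 5.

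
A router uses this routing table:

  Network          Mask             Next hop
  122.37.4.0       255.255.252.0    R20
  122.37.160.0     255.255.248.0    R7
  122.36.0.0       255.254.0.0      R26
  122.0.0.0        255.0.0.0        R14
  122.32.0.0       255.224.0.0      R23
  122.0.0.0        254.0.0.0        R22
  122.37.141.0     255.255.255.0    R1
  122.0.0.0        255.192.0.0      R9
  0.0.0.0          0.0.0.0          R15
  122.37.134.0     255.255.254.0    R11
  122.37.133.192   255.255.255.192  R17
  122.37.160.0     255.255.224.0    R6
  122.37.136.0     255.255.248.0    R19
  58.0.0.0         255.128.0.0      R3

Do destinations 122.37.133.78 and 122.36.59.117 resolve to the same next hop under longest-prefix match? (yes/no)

yes

122.37.133.78: longest match 122.36.0.0/15 -> R26
122.36.59.117: longest match 122.36.0.0/15 -> R26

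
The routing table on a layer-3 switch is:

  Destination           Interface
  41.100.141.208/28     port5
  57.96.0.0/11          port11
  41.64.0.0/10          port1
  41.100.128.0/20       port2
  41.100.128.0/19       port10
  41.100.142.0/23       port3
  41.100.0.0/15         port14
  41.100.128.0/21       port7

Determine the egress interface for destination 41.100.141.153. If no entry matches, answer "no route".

Routes whose prefix contains 41.100.141.153:
  41.64.0.0/10 (41.64.0.0 - 41.127.255.255) -> port1
  41.100.0.0/15 (41.100.0.0 - 41.101.255.255) -> port14
  41.100.128.0/19 (41.100.128.0 - 41.100.159.255) -> port10
  41.100.128.0/20 (41.100.128.0 - 41.100.143.255) -> port2
More-specific entries that do NOT match:
  41.100.141.208/28 (41.100.141.208 - 41.100.141.223) does not contain 41.100.141.153
  41.100.142.0/23 (41.100.142.0 - 41.100.143.255) does not contain 41.100.141.153
  41.100.128.0/21 (41.100.128.0 - 41.100.135.255) does not contain 41.100.141.153
Longest matching prefix is /20 -> interface port2.

port2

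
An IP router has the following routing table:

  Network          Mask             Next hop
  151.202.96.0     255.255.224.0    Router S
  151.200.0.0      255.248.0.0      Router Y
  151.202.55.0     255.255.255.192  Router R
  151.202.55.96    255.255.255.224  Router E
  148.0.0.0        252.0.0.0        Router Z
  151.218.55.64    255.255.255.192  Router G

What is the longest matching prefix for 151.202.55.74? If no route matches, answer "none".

151.200.0.0/13

Entries matching 151.202.55.74:
  148.0.0.0/6 (148.0.0.0 - 151.255.255.255)
  151.200.0.0/13 (151.200.0.0 - 151.207.255.255)
Most specific is 151.200.0.0/13.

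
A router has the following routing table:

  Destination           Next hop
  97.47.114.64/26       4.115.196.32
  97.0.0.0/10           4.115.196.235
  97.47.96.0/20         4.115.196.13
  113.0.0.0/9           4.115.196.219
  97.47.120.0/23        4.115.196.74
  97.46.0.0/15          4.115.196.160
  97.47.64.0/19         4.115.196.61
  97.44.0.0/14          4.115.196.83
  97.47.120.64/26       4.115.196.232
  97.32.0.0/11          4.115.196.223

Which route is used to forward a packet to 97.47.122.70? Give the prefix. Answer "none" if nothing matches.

97.46.0.0/15

Entries matching 97.47.122.70:
  97.0.0.0/10 (97.0.0.0 - 97.63.255.255)
  97.32.0.0/11 (97.32.0.0 - 97.63.255.255)
  97.44.0.0/14 (97.44.0.0 - 97.47.255.255)
  97.46.0.0/15 (97.46.0.0 - 97.47.255.255)
Most specific is 97.46.0.0/15.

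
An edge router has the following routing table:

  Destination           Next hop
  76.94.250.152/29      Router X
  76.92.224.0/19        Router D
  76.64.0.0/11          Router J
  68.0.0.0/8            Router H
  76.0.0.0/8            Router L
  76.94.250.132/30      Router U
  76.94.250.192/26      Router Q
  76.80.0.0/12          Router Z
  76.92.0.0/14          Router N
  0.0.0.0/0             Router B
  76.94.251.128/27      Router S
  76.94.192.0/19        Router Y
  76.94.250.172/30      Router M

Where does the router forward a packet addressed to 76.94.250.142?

Routes whose prefix contains 76.94.250.142:
  0.0.0.0/0 (default, matches everything) -> Router B
  76.0.0.0/8 (76.0.0.0 - 76.255.255.255) -> Router L
  76.64.0.0/11 (76.64.0.0 - 76.95.255.255) -> Router J
  76.80.0.0/12 (76.80.0.0 - 76.95.255.255) -> Router Z
  76.92.0.0/14 (76.92.0.0 - 76.95.255.255) -> Router N
More-specific entries that do NOT match:
  76.94.250.132/30 (76.94.250.132 - 76.94.250.135) does not contain 76.94.250.142
  76.94.250.172/30 (76.94.250.172 - 76.94.250.175) does not contain 76.94.250.142
  76.94.250.152/29 (76.94.250.152 - 76.94.250.159) does not contain 76.94.250.142
  76.94.251.128/27 (76.94.251.128 - 76.94.251.159) does not contain 76.94.250.142
  76.94.250.192/26 (76.94.250.192 - 76.94.250.255) does not contain 76.94.250.142
  76.92.224.0/19 (76.92.224.0 - 76.92.255.255) does not contain 76.94.250.142
  76.94.192.0/19 (76.94.192.0 - 76.94.223.255) does not contain 76.94.250.142
Longest matching prefix is /14 -> next hop Router N.

Router N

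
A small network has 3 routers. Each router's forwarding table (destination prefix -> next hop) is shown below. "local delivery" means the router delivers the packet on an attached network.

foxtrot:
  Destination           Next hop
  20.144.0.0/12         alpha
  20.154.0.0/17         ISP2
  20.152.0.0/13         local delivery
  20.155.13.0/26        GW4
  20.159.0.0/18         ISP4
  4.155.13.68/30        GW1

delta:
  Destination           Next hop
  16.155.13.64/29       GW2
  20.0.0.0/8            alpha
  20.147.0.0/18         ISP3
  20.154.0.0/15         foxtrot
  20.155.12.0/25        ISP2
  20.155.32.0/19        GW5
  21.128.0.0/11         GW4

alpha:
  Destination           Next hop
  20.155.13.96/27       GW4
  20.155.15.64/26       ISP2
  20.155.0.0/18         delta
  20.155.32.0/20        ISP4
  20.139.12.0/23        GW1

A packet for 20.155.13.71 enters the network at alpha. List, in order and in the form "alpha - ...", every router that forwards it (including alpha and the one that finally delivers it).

At alpha: longest match for 20.155.13.71 is 20.155.0.0/18 -> delta
At delta: longest match for 20.155.13.71 is 20.154.0.0/15 -> foxtrot
At foxtrot: longest match for 20.155.13.71 is 20.152.0.0/13 -> local delivery

alpha - delta - foxtrot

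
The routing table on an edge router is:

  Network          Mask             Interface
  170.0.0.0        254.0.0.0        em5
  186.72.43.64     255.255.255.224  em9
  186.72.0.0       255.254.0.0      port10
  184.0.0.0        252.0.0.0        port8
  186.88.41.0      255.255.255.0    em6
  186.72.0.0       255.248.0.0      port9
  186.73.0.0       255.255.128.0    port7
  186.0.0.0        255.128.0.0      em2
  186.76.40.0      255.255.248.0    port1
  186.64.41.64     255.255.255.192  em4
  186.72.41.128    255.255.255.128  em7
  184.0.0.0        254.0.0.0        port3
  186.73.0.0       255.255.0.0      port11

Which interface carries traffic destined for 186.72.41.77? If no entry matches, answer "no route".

Routes whose prefix contains 186.72.41.77:
  184.0.0.0/6 (184.0.0.0 - 187.255.255.255) -> port8
  186.0.0.0/9 (186.0.0.0 - 186.127.255.255) -> em2
  186.72.0.0/13 (186.72.0.0 - 186.79.255.255) -> port9
  186.72.0.0/15 (186.72.0.0 - 186.73.255.255) -> port10
More-specific entries that do NOT match:
  186.72.43.64/27 (186.72.43.64 - 186.72.43.95) does not contain 186.72.41.77
  186.64.41.64/26 (186.64.41.64 - 186.64.41.127) does not contain 186.72.41.77
  186.72.41.128/25 (186.72.41.128 - 186.72.41.255) does not contain 186.72.41.77
  186.88.41.0/24 (186.88.41.0 - 186.88.41.255) does not contain 186.72.41.77
  186.76.40.0/21 (186.76.40.0 - 186.76.47.255) does not contain 186.72.41.77
  186.73.0.0/17 (186.73.0.0 - 186.73.127.255) does not contain 186.72.41.77
  186.73.0.0/16 (186.73.0.0 - 186.73.255.255) does not contain 186.72.41.77
Longest matching prefix is /15 -> interface port10.

port10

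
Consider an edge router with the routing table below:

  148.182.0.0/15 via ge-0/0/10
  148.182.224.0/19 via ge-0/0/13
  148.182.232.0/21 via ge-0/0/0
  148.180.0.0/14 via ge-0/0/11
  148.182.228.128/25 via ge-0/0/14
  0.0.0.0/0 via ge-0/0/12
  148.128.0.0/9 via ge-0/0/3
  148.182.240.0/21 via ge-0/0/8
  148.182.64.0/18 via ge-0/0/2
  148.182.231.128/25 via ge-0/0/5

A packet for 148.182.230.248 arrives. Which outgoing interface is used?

Routes whose prefix contains 148.182.230.248:
  0.0.0.0/0 (default, matches everything) -> ge-0/0/12
  148.128.0.0/9 (148.128.0.0 - 148.255.255.255) -> ge-0/0/3
  148.180.0.0/14 (148.180.0.0 - 148.183.255.255) -> ge-0/0/11
  148.182.0.0/15 (148.182.0.0 - 148.183.255.255) -> ge-0/0/10
  148.182.224.0/19 (148.182.224.0 - 148.182.255.255) -> ge-0/0/13
More-specific entries that do NOT match:
  148.182.228.128/25 (148.182.228.128 - 148.182.228.255) does not contain 148.182.230.248
  148.182.231.128/25 (148.182.231.128 - 148.182.231.255) does not contain 148.182.230.248
  148.182.232.0/21 (148.182.232.0 - 148.182.239.255) does not contain 148.182.230.248
  148.182.240.0/21 (148.182.240.0 - 148.182.247.255) does not contain 148.182.230.248
Longest matching prefix is /19 -> interface ge-0/0/13.

ge-0/0/13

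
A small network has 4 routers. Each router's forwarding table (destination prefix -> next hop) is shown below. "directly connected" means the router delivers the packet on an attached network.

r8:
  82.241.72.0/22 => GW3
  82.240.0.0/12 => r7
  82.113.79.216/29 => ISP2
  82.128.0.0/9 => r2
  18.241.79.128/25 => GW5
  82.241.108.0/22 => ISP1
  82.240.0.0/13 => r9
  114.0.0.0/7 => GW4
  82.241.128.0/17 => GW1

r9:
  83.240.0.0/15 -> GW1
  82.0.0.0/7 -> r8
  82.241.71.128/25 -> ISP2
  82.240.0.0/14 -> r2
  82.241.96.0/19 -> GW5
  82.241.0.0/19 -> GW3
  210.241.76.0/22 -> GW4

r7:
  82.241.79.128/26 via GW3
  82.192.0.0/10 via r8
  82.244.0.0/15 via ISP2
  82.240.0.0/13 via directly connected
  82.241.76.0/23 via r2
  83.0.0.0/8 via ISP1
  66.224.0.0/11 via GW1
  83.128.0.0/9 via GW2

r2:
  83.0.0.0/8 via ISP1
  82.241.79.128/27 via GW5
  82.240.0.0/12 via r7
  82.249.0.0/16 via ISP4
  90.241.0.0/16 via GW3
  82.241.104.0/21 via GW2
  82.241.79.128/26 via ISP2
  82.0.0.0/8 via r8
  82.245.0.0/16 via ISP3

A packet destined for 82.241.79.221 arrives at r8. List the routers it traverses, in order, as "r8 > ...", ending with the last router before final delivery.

r8 > r9 > r2 > r7

At r8: longest match for 82.241.79.221 is 82.240.0.0/13 -> r9
At r9: longest match for 82.241.79.221 is 82.240.0.0/14 -> r2
At r2: longest match for 82.241.79.221 is 82.240.0.0/12 -> r7
At r7: longest match for 82.241.79.221 is 82.240.0.0/13 -> directly connected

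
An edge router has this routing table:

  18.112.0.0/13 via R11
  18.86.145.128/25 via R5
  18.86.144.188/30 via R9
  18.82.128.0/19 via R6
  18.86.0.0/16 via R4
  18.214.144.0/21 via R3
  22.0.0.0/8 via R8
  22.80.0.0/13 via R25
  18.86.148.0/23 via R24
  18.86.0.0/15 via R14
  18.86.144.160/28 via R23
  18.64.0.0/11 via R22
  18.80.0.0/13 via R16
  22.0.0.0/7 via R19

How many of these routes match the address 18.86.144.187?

4

Prefixes containing 18.86.144.187:
  18.64.0.0/11 (18.64.0.0 - 18.95.255.255)
  18.80.0.0/13 (18.80.0.0 - 18.87.255.255)
  18.86.0.0/15 (18.86.0.0 - 18.87.255.255)
  18.86.0.0/16 (18.86.0.0 - 18.86.255.255)
Total matching entries: 4.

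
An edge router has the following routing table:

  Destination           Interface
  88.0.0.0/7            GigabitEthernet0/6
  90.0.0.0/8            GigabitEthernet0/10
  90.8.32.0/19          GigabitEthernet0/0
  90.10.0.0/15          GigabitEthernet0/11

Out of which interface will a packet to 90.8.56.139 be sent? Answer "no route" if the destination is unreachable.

Routes whose prefix contains 90.8.56.139:
  90.0.0.0/8 (90.0.0.0 - 90.255.255.255) -> GigabitEthernet0/10
  90.8.32.0/19 (90.8.32.0 - 90.8.63.255) -> GigabitEthernet0/0
Longest matching prefix is /19 -> interface GigabitEthernet0/0.

GigabitEthernet0/0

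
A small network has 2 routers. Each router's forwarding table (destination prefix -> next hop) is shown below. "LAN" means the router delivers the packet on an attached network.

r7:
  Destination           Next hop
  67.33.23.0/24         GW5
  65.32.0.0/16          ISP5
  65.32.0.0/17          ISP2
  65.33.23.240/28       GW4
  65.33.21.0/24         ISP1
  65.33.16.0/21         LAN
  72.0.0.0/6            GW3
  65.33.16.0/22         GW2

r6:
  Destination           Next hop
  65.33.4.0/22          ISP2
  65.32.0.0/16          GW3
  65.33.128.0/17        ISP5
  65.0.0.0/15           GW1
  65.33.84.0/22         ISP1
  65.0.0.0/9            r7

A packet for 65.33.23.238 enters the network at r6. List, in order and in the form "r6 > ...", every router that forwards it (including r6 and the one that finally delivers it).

r6 > r7

At r6: longest match for 65.33.23.238 is 65.0.0.0/9 -> r7
At r7: longest match for 65.33.23.238 is 65.33.16.0/21 -> LAN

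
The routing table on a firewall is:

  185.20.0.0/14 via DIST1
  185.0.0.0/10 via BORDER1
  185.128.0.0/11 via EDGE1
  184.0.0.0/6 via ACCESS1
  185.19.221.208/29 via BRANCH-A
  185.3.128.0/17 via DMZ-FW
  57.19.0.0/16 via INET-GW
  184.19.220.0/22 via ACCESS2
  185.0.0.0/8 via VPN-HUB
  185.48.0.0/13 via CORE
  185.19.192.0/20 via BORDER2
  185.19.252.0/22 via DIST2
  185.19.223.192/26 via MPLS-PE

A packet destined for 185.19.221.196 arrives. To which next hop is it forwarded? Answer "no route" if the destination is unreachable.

BORDER1

Routes whose prefix contains 185.19.221.196:
  184.0.0.0/6 (184.0.0.0 - 187.255.255.255) -> ACCESS1
  185.0.0.0/8 (185.0.0.0 - 185.255.255.255) -> VPN-HUB
  185.0.0.0/10 (185.0.0.0 - 185.63.255.255) -> BORDER1
More-specific entries that do NOT match:
  185.19.221.208/29 (185.19.221.208 - 185.19.221.215) does not contain 185.19.221.196
  185.19.223.192/26 (185.19.223.192 - 185.19.223.255) does not contain 185.19.221.196
  184.19.220.0/22 (184.19.220.0 - 184.19.223.255) does not contain 185.19.221.196
  185.19.252.0/22 (185.19.252.0 - 185.19.255.255) does not contain 185.19.221.196
  185.19.192.0/20 (185.19.192.0 - 185.19.207.255) does not contain 185.19.221.196
  185.3.128.0/17 (185.3.128.0 - 185.3.255.255) does not contain 185.19.221.196
  57.19.0.0/16 (57.19.0.0 - 57.19.255.255) does not contain 185.19.221.196
  185.20.0.0/14 (185.20.0.0 - 185.23.255.255) does not contain 185.19.221.196
  185.48.0.0/13 (185.48.0.0 - 185.55.255.255) does not contain 185.19.221.196
  185.128.0.0/11 (185.128.0.0 - 185.159.255.255) does not contain 185.19.221.196
Longest matching prefix is /10 -> next hop BORDER1.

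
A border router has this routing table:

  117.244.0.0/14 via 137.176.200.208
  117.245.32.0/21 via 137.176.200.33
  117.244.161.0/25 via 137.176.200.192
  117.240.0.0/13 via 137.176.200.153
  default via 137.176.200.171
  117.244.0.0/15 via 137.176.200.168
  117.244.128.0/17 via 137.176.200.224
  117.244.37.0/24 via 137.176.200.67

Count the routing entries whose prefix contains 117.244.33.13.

Prefixes containing 117.244.33.13:
  0.0.0.0/0 (default, matches everything)
  117.240.0.0/13 (117.240.0.0 - 117.247.255.255)
  117.244.0.0/14 (117.244.0.0 - 117.247.255.255)
  117.244.0.0/15 (117.244.0.0 - 117.245.255.255)
Total matching entries: 4.

4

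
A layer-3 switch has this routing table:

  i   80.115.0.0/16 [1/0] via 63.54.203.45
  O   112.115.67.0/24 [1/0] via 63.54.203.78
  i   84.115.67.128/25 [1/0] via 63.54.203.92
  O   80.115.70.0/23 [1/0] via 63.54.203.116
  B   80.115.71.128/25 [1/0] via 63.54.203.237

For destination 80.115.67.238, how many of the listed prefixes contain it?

1

Prefixes containing 80.115.67.238:
  80.115.0.0/16 (80.115.0.0 - 80.115.255.255)
Total matching entries: 1.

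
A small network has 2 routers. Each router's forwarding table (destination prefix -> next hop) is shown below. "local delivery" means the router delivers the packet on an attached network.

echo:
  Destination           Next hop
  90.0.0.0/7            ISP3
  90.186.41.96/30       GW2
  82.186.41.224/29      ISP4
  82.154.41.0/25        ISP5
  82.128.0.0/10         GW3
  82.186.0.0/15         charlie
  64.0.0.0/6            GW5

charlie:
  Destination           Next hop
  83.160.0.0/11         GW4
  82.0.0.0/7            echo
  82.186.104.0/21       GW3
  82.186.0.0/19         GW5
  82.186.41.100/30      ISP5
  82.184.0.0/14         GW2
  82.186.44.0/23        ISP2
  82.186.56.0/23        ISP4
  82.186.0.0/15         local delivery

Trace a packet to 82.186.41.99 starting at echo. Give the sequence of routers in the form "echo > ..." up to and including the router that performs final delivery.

echo > charlie

At echo: longest match for 82.186.41.99 is 82.186.0.0/15 -> charlie
At charlie: longest match for 82.186.41.99 is 82.186.0.0/15 -> local delivery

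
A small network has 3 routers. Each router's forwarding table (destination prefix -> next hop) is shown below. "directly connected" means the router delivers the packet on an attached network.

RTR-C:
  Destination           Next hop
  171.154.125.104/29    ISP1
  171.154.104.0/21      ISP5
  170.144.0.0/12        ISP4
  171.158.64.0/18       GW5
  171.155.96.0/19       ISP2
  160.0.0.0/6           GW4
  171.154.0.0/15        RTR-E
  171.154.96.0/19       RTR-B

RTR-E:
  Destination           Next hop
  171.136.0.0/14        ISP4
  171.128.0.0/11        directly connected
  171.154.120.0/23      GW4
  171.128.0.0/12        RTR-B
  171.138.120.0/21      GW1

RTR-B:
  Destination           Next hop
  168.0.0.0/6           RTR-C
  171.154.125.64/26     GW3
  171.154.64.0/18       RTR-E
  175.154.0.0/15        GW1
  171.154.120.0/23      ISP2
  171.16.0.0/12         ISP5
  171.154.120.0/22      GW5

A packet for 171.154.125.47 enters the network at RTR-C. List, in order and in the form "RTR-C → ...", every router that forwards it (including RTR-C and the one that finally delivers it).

At RTR-C: longest match for 171.154.125.47 is 171.154.96.0/19 -> RTR-B
At RTR-B: longest match for 171.154.125.47 is 171.154.64.0/18 -> RTR-E
At RTR-E: longest match for 171.154.125.47 is 171.128.0.0/11 -> directly connected

RTR-C → RTR-B → RTR-E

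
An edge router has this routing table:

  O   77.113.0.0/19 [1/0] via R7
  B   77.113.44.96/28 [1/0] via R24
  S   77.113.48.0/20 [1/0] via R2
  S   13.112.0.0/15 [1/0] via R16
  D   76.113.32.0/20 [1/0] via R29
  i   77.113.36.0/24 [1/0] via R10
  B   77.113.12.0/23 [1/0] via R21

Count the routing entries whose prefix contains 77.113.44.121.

0

No listed prefix contains 77.113.44.121.
Total matching entries: 0.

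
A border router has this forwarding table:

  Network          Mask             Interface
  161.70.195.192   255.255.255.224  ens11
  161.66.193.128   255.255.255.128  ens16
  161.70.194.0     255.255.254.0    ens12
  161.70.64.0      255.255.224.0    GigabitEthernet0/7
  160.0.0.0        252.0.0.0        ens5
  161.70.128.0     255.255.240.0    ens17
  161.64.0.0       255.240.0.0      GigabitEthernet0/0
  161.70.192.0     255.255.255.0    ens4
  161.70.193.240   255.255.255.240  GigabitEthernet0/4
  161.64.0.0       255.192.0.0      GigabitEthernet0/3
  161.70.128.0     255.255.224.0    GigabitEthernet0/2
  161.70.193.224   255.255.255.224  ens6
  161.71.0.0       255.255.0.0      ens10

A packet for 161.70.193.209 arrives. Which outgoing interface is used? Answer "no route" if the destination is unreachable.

Routes whose prefix contains 161.70.193.209:
  160.0.0.0/6 (160.0.0.0 - 163.255.255.255) -> ens5
  161.64.0.0/10 (161.64.0.0 - 161.127.255.255) -> GigabitEthernet0/3
  161.64.0.0/12 (161.64.0.0 - 161.79.255.255) -> GigabitEthernet0/0
More-specific entries that do NOT match:
  161.70.193.240/28 (161.70.193.240 - 161.70.193.255) does not contain 161.70.193.209
  161.70.195.192/27 (161.70.195.192 - 161.70.195.223) does not contain 161.70.193.209
  161.70.193.224/27 (161.70.193.224 - 161.70.193.255) does not contain 161.70.193.209
  161.66.193.128/25 (161.66.193.128 - 161.66.193.255) does not contain 161.70.193.209
  161.70.192.0/24 (161.70.192.0 - 161.70.192.255) does not contain 161.70.193.209
  161.70.194.0/23 (161.70.194.0 - 161.70.195.255) does not contain 161.70.193.209
  161.70.128.0/20 (161.70.128.0 - 161.70.143.255) does not contain 161.70.193.209
  161.70.64.0/19 (161.70.64.0 - 161.70.95.255) does not contain 161.70.193.209
  161.70.128.0/19 (161.70.128.0 - 161.70.159.255) does not contain 161.70.193.209
  161.71.0.0/16 (161.71.0.0 - 161.71.255.255) does not contain 161.70.193.209
Longest matching prefix is /12 -> interface GigabitEthernet0/0.

GigabitEthernet0/0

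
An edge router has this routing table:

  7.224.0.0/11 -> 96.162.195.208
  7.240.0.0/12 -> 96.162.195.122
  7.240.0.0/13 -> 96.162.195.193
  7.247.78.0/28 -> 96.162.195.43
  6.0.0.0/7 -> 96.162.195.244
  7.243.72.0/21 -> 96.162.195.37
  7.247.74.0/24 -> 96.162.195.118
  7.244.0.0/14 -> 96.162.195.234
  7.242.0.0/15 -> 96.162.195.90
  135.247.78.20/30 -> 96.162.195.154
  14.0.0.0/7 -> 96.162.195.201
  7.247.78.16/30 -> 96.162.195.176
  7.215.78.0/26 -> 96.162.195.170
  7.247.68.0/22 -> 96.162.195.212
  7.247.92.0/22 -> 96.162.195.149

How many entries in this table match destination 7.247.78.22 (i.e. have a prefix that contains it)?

Prefixes containing 7.247.78.22:
  6.0.0.0/7 (6.0.0.0 - 7.255.255.255)
  7.224.0.0/11 (7.224.0.0 - 7.255.255.255)
  7.240.0.0/12 (7.240.0.0 - 7.255.255.255)
  7.240.0.0/13 (7.240.0.0 - 7.247.255.255)
  7.244.0.0/14 (7.244.0.0 - 7.247.255.255)
Total matching entries: 5.

5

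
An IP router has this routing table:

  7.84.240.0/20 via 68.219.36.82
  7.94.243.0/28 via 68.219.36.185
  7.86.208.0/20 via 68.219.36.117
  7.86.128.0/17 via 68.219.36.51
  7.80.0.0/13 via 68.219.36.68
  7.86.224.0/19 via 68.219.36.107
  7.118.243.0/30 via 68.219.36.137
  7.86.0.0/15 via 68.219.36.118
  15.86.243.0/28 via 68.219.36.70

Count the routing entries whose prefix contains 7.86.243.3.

Prefixes containing 7.86.243.3:
  7.80.0.0/13 (7.80.0.0 - 7.87.255.255)
  7.86.0.0/15 (7.86.0.0 - 7.87.255.255)
  7.86.128.0/17 (7.86.128.0 - 7.86.255.255)
  7.86.224.0/19 (7.86.224.0 - 7.86.255.255)
Total matching entries: 4.

4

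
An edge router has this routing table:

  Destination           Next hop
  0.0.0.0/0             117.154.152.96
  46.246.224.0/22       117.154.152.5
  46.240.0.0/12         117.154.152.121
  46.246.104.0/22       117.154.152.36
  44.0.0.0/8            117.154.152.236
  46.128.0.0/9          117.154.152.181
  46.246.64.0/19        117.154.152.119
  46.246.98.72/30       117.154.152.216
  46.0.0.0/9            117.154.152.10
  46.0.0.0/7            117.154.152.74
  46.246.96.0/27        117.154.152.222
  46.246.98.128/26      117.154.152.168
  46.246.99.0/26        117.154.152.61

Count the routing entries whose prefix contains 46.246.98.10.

4

Prefixes containing 46.246.98.10:
  0.0.0.0/0 (default, matches everything)
  46.0.0.0/7 (46.0.0.0 - 47.255.255.255)
  46.128.0.0/9 (46.128.0.0 - 46.255.255.255)
  46.240.0.0/12 (46.240.0.0 - 46.255.255.255)
Total matching entries: 4.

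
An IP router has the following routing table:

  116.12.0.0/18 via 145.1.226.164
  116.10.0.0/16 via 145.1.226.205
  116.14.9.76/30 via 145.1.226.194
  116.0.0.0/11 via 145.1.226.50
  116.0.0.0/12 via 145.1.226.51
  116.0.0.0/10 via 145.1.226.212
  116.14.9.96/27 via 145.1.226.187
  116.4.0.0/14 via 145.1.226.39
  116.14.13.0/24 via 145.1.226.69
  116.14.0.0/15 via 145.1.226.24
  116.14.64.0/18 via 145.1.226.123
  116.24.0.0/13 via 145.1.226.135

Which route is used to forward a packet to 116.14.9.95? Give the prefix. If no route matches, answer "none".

Entries matching 116.14.9.95:
  116.0.0.0/10 (116.0.0.0 - 116.63.255.255)
  116.0.0.0/11 (116.0.0.0 - 116.31.255.255)
  116.0.0.0/12 (116.0.0.0 - 116.15.255.255)
  116.14.0.0/15 (116.14.0.0 - 116.15.255.255)
Most specific is 116.14.0.0/15.

116.14.0.0/15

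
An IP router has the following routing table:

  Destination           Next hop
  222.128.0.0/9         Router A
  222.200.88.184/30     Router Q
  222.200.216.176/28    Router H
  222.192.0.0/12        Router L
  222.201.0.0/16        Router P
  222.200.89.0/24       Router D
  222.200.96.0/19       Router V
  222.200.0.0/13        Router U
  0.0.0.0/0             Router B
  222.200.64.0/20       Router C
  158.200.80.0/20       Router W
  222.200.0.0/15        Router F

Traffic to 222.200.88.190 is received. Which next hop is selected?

Routes whose prefix contains 222.200.88.190:
  0.0.0.0/0 (default, matches everything) -> Router B
  222.128.0.0/9 (222.128.0.0 - 222.255.255.255) -> Router A
  222.192.0.0/12 (222.192.0.0 - 222.207.255.255) -> Router L
  222.200.0.0/13 (222.200.0.0 - 222.207.255.255) -> Router U
  222.200.0.0/15 (222.200.0.0 - 222.201.255.255) -> Router F
More-specific entries that do NOT match:
  222.200.88.184/30 (222.200.88.184 - 222.200.88.187) does not contain 222.200.88.190
  222.200.216.176/28 (222.200.216.176 - 222.200.216.191) does not contain 222.200.88.190
  222.200.89.0/24 (222.200.89.0 - 222.200.89.255) does not contain 222.200.88.190
  222.200.64.0/20 (222.200.64.0 - 222.200.79.255) does not contain 222.200.88.190
  158.200.80.0/20 (158.200.80.0 - 158.200.95.255) does not contain 222.200.88.190
  222.200.96.0/19 (222.200.96.0 - 222.200.127.255) does not contain 222.200.88.190
  222.201.0.0/16 (222.201.0.0 - 222.201.255.255) does not contain 222.200.88.190
Longest matching prefix is /15 -> next hop Router F.

Router F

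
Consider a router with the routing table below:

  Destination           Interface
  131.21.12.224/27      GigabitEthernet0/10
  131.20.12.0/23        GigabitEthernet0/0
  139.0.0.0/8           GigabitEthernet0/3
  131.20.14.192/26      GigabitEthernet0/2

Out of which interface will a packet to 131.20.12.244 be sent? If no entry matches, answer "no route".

GigabitEthernet0/0

Routes whose prefix contains 131.20.12.244:
  131.20.12.0/23 (131.20.12.0 - 131.20.13.255) -> GigabitEthernet0/0
More-specific entries that do NOT match:
  131.21.12.224/27 (131.21.12.224 - 131.21.12.255) does not contain 131.20.12.244
  131.20.14.192/26 (131.20.14.192 - 131.20.14.255) does not contain 131.20.12.244
Longest matching prefix is /23 -> interface GigabitEthernet0/0.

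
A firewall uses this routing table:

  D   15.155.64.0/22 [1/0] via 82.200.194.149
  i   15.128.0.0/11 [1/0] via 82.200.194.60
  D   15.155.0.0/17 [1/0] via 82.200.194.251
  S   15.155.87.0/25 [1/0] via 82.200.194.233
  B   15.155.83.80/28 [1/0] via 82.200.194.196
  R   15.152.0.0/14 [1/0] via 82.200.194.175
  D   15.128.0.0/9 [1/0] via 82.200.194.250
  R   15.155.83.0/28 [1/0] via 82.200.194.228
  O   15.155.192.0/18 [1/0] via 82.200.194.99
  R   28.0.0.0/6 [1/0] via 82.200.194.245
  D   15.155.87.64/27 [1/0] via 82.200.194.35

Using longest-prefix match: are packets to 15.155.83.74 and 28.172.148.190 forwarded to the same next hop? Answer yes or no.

15.155.83.74: longest match 15.155.0.0/17 -> 82.200.194.251
28.172.148.190: longest match 28.0.0.0/6 -> 82.200.194.245

no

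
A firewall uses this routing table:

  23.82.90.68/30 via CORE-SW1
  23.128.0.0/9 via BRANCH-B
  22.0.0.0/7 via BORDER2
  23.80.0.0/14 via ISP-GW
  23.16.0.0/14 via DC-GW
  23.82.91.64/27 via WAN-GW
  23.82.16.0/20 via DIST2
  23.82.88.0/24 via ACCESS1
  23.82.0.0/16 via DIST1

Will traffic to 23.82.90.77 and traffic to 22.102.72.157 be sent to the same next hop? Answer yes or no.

no

23.82.90.77: longest match 23.82.0.0/16 -> DIST1
22.102.72.157: longest match 22.0.0.0/7 -> BORDER2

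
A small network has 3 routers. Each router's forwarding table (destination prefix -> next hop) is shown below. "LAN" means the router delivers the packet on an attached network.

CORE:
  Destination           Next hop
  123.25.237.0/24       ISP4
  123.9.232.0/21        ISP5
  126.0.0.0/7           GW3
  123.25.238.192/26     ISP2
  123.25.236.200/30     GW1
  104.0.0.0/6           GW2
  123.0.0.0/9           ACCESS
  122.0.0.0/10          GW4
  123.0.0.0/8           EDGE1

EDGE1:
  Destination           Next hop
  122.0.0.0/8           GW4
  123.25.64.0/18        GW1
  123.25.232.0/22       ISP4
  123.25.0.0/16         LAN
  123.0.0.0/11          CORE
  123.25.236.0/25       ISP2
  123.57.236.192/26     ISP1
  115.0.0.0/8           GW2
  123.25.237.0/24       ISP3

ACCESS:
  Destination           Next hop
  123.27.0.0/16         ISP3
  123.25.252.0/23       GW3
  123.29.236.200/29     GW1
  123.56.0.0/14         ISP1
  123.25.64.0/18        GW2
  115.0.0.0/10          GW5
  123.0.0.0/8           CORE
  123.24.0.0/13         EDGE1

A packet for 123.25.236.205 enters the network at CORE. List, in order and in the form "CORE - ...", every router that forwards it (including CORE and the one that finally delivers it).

CORE - ACCESS - EDGE1

At CORE: longest match for 123.25.236.205 is 123.0.0.0/9 -> ACCESS
At ACCESS: longest match for 123.25.236.205 is 123.24.0.0/13 -> EDGE1
At EDGE1: longest match for 123.25.236.205 is 123.25.0.0/16 -> LAN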